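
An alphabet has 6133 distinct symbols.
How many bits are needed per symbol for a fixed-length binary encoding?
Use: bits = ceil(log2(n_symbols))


log2(6133) = 12.5824
Bracket: 2^12 = 4096 < 6133 <= 2^13 = 8192
So ceil(log2(6133)) = 13

bits = ceil(log2(6133)) = ceil(12.5824) = 13 bits


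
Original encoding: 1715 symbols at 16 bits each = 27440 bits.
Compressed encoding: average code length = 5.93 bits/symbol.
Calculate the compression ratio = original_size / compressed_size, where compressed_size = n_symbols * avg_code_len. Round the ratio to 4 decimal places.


original_size = n_symbols * orig_bits = 1715 * 16 = 27440 bits
compressed_size = n_symbols * avg_code_len = 1715 * 5.93 = 10169.95 bits
ratio = original_size / compressed_size = 27440 / 10169.95 = 2.6981

Compression ratio = 2.6981


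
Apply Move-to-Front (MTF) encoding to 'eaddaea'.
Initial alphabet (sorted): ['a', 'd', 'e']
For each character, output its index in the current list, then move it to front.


MTF encoding:
'e': index 2 in ['a', 'd', 'e'] -> ['e', 'a', 'd']
'a': index 1 in ['e', 'a', 'd'] -> ['a', 'e', 'd']
'd': index 2 in ['a', 'e', 'd'] -> ['d', 'a', 'e']
'd': index 0 in ['d', 'a', 'e'] -> ['d', 'a', 'e']
'a': index 1 in ['d', 'a', 'e'] -> ['a', 'd', 'e']
'e': index 2 in ['a', 'd', 'e'] -> ['e', 'a', 'd']
'a': index 1 in ['e', 'a', 'd'] -> ['a', 'e', 'd']


Output: [2, 1, 2, 0, 1, 2, 1]


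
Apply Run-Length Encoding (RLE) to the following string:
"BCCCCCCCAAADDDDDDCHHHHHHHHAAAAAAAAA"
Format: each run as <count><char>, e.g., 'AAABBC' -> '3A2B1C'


Scanning runs left to right:
  i=0: run of 'B' x 1 -> '1B'
  i=1: run of 'C' x 7 -> '7C'
  i=8: run of 'A' x 3 -> '3A'
  i=11: run of 'D' x 6 -> '6D'
  i=17: run of 'C' x 1 -> '1C'
  i=18: run of 'H' x 8 -> '8H'
  i=26: run of 'A' x 9 -> '9A'

RLE = 1B7C3A6D1C8H9A


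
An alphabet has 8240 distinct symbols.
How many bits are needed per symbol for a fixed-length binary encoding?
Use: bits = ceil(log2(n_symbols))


log2(8240) = 13.0084
Bracket: 2^13 = 8192 < 8240 <= 2^14 = 16384
So ceil(log2(8240)) = 14

bits = ceil(log2(8240)) = ceil(13.0084) = 14 bits


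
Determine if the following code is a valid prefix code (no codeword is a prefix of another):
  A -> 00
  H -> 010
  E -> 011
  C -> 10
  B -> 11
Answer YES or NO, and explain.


Checking each pair (does one codeword prefix another?):
  A='00' vs H='010': no prefix
  A='00' vs E='011': no prefix
  A='00' vs C='10': no prefix
  A='00' vs B='11': no prefix
  H='010' vs A='00': no prefix
  H='010' vs E='011': no prefix
  H='010' vs C='10': no prefix
  H='010' vs B='11': no prefix
  E='011' vs A='00': no prefix
  E='011' vs H='010': no prefix
  E='011' vs C='10': no prefix
  E='011' vs B='11': no prefix
  C='10' vs A='00': no prefix
  C='10' vs H='010': no prefix
  C='10' vs E='011': no prefix
  C='10' vs B='11': no prefix
  B='11' vs A='00': no prefix
  B='11' vs H='010': no prefix
  B='11' vs E='011': no prefix
  B='11' vs C='10': no prefix
No violation found over all pairs.

YES -- this is a valid prefix code. No codeword is a prefix of any other codeword.


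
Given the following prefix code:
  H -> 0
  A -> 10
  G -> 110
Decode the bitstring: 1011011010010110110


Decoding step by step:
Bits 10 -> A
Bits 110 -> G
Bits 110 -> G
Bits 10 -> A
Bits 0 -> H
Bits 10 -> A
Bits 110 -> G
Bits 110 -> G


Decoded message: AGGAHAGG


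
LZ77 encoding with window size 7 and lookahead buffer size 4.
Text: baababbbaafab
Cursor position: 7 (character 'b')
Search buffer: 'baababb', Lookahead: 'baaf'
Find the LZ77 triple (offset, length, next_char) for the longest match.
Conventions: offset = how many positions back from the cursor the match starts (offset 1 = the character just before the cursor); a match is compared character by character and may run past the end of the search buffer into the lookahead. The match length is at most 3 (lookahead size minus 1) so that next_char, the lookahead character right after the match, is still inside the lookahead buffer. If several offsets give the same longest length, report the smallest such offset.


Try each offset into the search buffer:
  offset=1 (pos 6, char 'b'): match length 1
  offset=2 (pos 5, char 'b'): match length 1
  offset=3 (pos 4, char 'a'): match length 0
  offset=4 (pos 3, char 'b'): match length 2
  offset=5 (pos 2, char 'a'): match length 0
  offset=6 (pos 1, char 'a'): match length 0
  offset=7 (pos 0, char 'b'): match length 3
Longest match has length 3 at offset 7.
next_char = character at position 7 + 3 = 10 -> 'f'

Best match: offset=7, length=3 (matching 'baa' starting at position 0)
LZ77 triple: (7, 3, 'f')


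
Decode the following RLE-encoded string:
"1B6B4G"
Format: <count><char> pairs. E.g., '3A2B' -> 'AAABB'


Expanding each <count><char> pair:
  1B -> 'B'
  6B -> 'BBBBBB'
  4G -> 'GGGG'

Decoded = BBBBBBBGGGG


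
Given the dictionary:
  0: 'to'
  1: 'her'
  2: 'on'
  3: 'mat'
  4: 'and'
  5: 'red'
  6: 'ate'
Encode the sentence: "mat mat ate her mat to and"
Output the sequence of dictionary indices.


Look up each word in the dictionary:
  'mat' -> 3
  'mat' -> 3
  'ate' -> 6
  'her' -> 1
  'mat' -> 3
  'to' -> 0
  'and' -> 4

Encoded: [3, 3, 6, 1, 3, 0, 4]


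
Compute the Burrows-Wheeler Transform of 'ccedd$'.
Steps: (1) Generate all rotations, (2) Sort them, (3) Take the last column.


Rotations (sorted):
  0: $ccedd -> last char: d
  1: ccedd$ -> last char: $
  2: cedd$c -> last char: c
  3: d$cced -> last char: d
  4: dd$cce -> last char: e
  5: edd$cc -> last char: c


BWT = d$cdec


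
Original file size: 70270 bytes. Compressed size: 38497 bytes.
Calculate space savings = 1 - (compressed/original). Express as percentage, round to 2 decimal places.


ratio = compressed/original = 38497/70270 = 0.547844
savings = 1 - ratio = 1 - 0.547844 = 0.452156
as a percentage: 0.452156 * 100 = 45.22%

Space savings = 1 - 38497/70270 = 45.22%


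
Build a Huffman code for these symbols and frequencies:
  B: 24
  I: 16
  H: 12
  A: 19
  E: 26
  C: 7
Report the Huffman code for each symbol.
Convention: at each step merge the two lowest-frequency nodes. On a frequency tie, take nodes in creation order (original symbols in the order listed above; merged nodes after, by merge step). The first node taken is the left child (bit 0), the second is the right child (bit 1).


Huffman tree construction:
Step 1: Merge C(7) + H(12) = 19
Step 2: Merge I(16) + A(19) = 35
Step 3: Merge (C+H)(19) + B(24) = 43
Step 4: Merge E(26) + (I+A)(35) = 61
Step 5: Merge ((C+H)+B)(43) + (E+(I+A))(61) = 104
Read each symbol's code off the tree from the root (left child = 0, right child = 1).

Codes:
  B: 01 (length 2)
  I: 110 (length 3)
  H: 001 (length 3)
  A: 111 (length 3)
  E: 10 (length 2)
  C: 000 (length 3)
Average code length: 262/104 = 2.5192 bits/symbol


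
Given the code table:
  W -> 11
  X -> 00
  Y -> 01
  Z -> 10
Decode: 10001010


Decoding:
10 -> Z
00 -> X
10 -> Z
10 -> Z


Result: ZXZZ


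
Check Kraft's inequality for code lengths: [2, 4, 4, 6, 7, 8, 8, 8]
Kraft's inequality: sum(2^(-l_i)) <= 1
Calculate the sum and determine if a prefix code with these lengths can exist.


Sum = 2^(-2) + 2^(-4) + 2^(-4) + 2^(-6) + 2^(-7) + 2^(-8) + 2^(-8) + 2^(-8)
    = 0.25 + 0.0625 + 0.0625 + 0.015625 + 0.0078125 + 0.00390625 + 0.00390625 + 0.00390625
    = 105/256 = 0.41015625
Since 0.41015625 <= 1, Kraft's inequality IS satisfied.
A prefix code with these lengths CAN exist.

Kraft sum = 0.41015625. Satisfied.


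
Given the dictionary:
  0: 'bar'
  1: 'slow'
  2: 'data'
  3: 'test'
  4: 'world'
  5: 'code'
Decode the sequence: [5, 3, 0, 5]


Look up each index in the dictionary:
  5 -> 'code'
  3 -> 'test'
  0 -> 'bar'
  5 -> 'code'

Decoded: "code test bar code"


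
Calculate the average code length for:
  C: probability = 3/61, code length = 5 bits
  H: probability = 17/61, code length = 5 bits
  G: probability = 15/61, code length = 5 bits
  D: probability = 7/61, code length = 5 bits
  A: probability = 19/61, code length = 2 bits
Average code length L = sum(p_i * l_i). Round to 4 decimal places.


Weighted contributions p_i * l_i:
  C: (3/61) * 5 = 15/61
  H: (17/61) * 5 = 85/61
  G: (15/61) * 5 = 75/61
  D: (7/61) * 5 = 35/61
  A: (19/61) * 2 = 38/61
Sum = (15 + 85 + 75 + 35 + 38)/61 = 248/61

L = 248/61 = 4.0656 bits/symbol


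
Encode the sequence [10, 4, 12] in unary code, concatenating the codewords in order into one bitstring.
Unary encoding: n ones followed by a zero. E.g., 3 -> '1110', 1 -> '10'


Encode each number as n ones followed by a terminating 0:
  10 -> 11111111110 (11 bits)
  4 -> 11110 (5 bits)
  12 -> 1111111111110 (13 bits)
Total length = 11 + 5 + 13 = 29 bits.

Unary([10, 4, 12]) = 11111111110111101111111111110 (29 bits)


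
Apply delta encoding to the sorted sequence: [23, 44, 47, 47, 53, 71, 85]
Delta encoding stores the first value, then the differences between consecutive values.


First value: 23
Deltas:
  44 - 23 = 21
  47 - 44 = 3
  47 - 47 = 0
  53 - 47 = 6
  71 - 53 = 18
  85 - 71 = 14


Delta encoded: [23, 21, 3, 0, 6, 18, 14]


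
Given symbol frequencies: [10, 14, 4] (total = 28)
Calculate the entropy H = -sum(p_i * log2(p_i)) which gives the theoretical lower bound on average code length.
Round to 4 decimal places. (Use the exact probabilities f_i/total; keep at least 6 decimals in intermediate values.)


Per-symbol terms -p_i * log2(p_i) with p_i = f_i/28:
  p = 10/28 = 0.357143: log2(p) = -1.485427, -p*log2(p) = 0.530510
  p = 14/28 = 0.500000: log2(p) = -1.000000, -p*log2(p) = 0.500000
  p = 4/28 = 0.142857: log2(p) = -2.807355, -p*log2(p) = 0.401051
H = 0.530510 + 0.500000 + 0.401051 = 1.431561

H = 1.4316 bits/symbol


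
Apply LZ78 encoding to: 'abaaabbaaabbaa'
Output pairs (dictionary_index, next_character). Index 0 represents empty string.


LZ78 encoding steps:
Dictionary: {0: ''}
Step 1: w='' (idx 0), next='a' -> output (0, 'a'), add 'a' as idx 1
Step 2: w='' (idx 0), next='b' -> output (0, 'b'), add 'b' as idx 2
Step 3: w='a' (idx 1), next='a' -> output (1, 'a'), add 'aa' as idx 3
Step 4: w='a' (idx 1), next='b' -> output (1, 'b'), add 'ab' as idx 4
Step 5: w='b' (idx 2), next='a' -> output (2, 'a'), add 'ba' as idx 5
Step 6: w='aa' (idx 3), next='b' -> output (3, 'b'), add 'aab' as idx 6
Step 7: w='ba' (idx 5), next='a' -> output (5, 'a'), add 'baa' as idx 7


Encoded: [(0, 'a'), (0, 'b'), (1, 'a'), (1, 'b'), (2, 'a'), (3, 'b'), (5, 'a')]


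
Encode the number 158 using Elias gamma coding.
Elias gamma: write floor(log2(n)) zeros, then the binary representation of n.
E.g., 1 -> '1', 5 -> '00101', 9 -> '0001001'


num_bits = floor(log2(158)) + 1 = 8
leading_zeros = num_bits - 1 = 7
binary(158) = 10011110

Elias gamma(158) = '0000000' + '10011110' = 000000010011110 (15 bits)


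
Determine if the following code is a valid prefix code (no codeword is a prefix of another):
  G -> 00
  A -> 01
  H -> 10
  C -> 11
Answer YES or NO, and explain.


Checking each pair (does one codeword prefix another?):
  G='00' vs A='01': no prefix
  G='00' vs H='10': no prefix
  G='00' vs C='11': no prefix
  A='01' vs G='00': no prefix
  A='01' vs H='10': no prefix
  A='01' vs C='11': no prefix
  H='10' vs G='00': no prefix
  H='10' vs A='01': no prefix
  H='10' vs C='11': no prefix
  C='11' vs G='00': no prefix
  C='11' vs A='01': no prefix
  C='11' vs H='10': no prefix
No violation found over all pairs.

YES -- this is a valid prefix code. No codeword is a prefix of any other codeword.


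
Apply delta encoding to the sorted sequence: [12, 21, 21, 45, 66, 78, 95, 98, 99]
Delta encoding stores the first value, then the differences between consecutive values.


First value: 12
Deltas:
  21 - 12 = 9
  21 - 21 = 0
  45 - 21 = 24
  66 - 45 = 21
  78 - 66 = 12
  95 - 78 = 17
  98 - 95 = 3
  99 - 98 = 1


Delta encoded: [12, 9, 0, 24, 21, 12, 17, 3, 1]


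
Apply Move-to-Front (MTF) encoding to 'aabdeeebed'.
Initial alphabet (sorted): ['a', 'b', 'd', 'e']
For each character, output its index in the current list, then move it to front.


MTF encoding:
'a': index 0 in ['a', 'b', 'd', 'e'] -> ['a', 'b', 'd', 'e']
'a': index 0 in ['a', 'b', 'd', 'e'] -> ['a', 'b', 'd', 'e']
'b': index 1 in ['a', 'b', 'd', 'e'] -> ['b', 'a', 'd', 'e']
'd': index 2 in ['b', 'a', 'd', 'e'] -> ['d', 'b', 'a', 'e']
'e': index 3 in ['d', 'b', 'a', 'e'] -> ['e', 'd', 'b', 'a']
'e': index 0 in ['e', 'd', 'b', 'a'] -> ['e', 'd', 'b', 'a']
'e': index 0 in ['e', 'd', 'b', 'a'] -> ['e', 'd', 'b', 'a']
'b': index 2 in ['e', 'd', 'b', 'a'] -> ['b', 'e', 'd', 'a']
'e': index 1 in ['b', 'e', 'd', 'a'] -> ['e', 'b', 'd', 'a']
'd': index 2 in ['e', 'b', 'd', 'a'] -> ['d', 'e', 'b', 'a']


Output: [0, 0, 1, 2, 3, 0, 0, 2, 1, 2]


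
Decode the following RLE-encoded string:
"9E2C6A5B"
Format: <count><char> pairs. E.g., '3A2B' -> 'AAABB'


Expanding each <count><char> pair:
  9E -> 'EEEEEEEEE'
  2C -> 'CC'
  6A -> 'AAAAAA'
  5B -> 'BBBBB'

Decoded = EEEEEEEEECCAAAAAABBBBB


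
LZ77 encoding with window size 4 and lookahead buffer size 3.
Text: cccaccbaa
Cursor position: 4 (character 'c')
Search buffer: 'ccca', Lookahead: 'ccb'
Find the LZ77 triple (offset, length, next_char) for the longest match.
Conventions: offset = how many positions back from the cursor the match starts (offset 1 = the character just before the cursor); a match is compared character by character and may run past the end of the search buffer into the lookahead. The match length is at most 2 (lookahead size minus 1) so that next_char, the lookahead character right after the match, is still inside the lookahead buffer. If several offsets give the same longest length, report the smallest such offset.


Try each offset into the search buffer:
  offset=1 (pos 3, char 'a'): match length 0
  offset=2 (pos 2, char 'c'): match length 1
  offset=3 (pos 1, char 'c'): match length 2
  offset=4 (pos 0, char 'c'): match length 2
Longest match has length 2, found at offsets 3, 4; take the smallest, offset 3.
next_char = character at position 4 + 2 = 6 -> 'b'

Best match: offset=3, length=2 (matching 'cc' starting at position 1)
LZ77 triple: (3, 2, 'b')


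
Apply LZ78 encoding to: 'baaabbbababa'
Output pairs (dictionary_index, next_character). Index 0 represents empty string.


LZ78 encoding steps:
Dictionary: {0: ''}
Step 1: w='' (idx 0), next='b' -> output (0, 'b'), add 'b' as idx 1
Step 2: w='' (idx 0), next='a' -> output (0, 'a'), add 'a' as idx 2
Step 3: w='a' (idx 2), next='a' -> output (2, 'a'), add 'aa' as idx 3
Step 4: w='b' (idx 1), next='b' -> output (1, 'b'), add 'bb' as idx 4
Step 5: w='b' (idx 1), next='a' -> output (1, 'a'), add 'ba' as idx 5
Step 6: w='ba' (idx 5), next='b' -> output (5, 'b'), add 'bab' as idx 6
Step 7: w='a' (idx 2), end of input -> output (2, '')


Encoded: [(0, 'b'), (0, 'a'), (2, 'a'), (1, 'b'), (1, 'a'), (5, 'b'), (2, '')]


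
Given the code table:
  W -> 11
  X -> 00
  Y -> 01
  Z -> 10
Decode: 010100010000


Decoding:
01 -> Y
01 -> Y
00 -> X
01 -> Y
00 -> X
00 -> X


Result: YYXYXX


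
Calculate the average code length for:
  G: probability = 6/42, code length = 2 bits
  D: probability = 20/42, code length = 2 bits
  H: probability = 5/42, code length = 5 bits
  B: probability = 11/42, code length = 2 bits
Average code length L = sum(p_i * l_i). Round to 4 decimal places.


Weighted contributions p_i * l_i:
  G: (6/42) * 2 = 12/42
  D: (20/42) * 2 = 40/42
  H: (5/42) * 5 = 25/42
  B: (11/42) * 2 = 22/42
Sum = (12 + 40 + 25 + 22)/42 = 99/42

L = 99/42 = 2.3571 bits/symbol


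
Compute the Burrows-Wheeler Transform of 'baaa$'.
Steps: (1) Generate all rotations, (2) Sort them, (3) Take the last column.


Rotations (sorted):
  0: $baaa -> last char: a
  1: a$baa -> last char: a
  2: aa$ba -> last char: a
  3: aaa$b -> last char: b
  4: baaa$ -> last char: $


BWT = aaab$


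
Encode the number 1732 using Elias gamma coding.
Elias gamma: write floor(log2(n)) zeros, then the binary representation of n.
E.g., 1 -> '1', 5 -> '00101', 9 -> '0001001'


num_bits = floor(log2(1732)) + 1 = 11
leading_zeros = num_bits - 1 = 10
binary(1732) = 11011000100

Elias gamma(1732) = '0000000000' + '11011000100' = 000000000011011000100 (21 bits)


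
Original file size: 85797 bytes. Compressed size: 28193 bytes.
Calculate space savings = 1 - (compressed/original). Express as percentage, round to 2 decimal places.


ratio = compressed/original = 28193/85797 = 0.328601
savings = 1 - ratio = 1 - 0.328601 = 0.671399
as a percentage: 0.671399 * 100 = 67.14%

Space savings = 1 - 28193/85797 = 67.14%


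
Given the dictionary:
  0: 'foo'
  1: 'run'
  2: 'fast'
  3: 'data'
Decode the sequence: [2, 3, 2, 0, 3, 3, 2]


Look up each index in the dictionary:
  2 -> 'fast'
  3 -> 'data'
  2 -> 'fast'
  0 -> 'foo'
  3 -> 'data'
  3 -> 'data'
  2 -> 'fast'

Decoded: "fast data fast foo data data fast"


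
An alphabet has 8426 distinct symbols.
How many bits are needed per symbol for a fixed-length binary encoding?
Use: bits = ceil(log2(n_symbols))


log2(8426) = 13.0406
Bracket: 2^13 = 8192 < 8426 <= 2^14 = 16384
So ceil(log2(8426)) = 14

bits = ceil(log2(8426)) = ceil(13.0406) = 14 bits


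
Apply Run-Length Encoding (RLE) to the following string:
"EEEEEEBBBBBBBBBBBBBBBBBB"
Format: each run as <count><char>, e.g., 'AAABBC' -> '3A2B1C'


Scanning runs left to right:
  i=0: run of 'E' x 6 -> '6E'
  i=6: run of 'B' x 18 -> '18B'

RLE = 6E18B


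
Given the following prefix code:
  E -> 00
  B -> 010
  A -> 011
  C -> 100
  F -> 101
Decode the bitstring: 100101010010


Decoding step by step:
Bits 100 -> C
Bits 101 -> F
Bits 010 -> B
Bits 010 -> B


Decoded message: CFBB


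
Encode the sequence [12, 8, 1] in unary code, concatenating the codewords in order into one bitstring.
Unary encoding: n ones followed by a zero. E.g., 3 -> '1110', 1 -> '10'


Encode each number as n ones followed by a terminating 0:
  12 -> 1111111111110 (13 bits)
  8 -> 111111110 (9 bits)
  1 -> 10 (2 bits)
Total length = 13 + 9 + 2 = 24 bits.

Unary([12, 8, 1]) = 111111111111011111111010 (24 bits)


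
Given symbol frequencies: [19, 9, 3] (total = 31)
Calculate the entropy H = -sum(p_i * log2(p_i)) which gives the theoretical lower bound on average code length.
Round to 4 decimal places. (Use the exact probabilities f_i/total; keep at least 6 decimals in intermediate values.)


Per-symbol terms -p_i * log2(p_i) with p_i = f_i/31:
  p = 19/31 = 0.612903: log2(p) = -0.706269, -p*log2(p) = 0.432874
  p = 9/31 = 0.290323: log2(p) = -1.784271, -p*log2(p) = 0.518014
  p = 3/31 = 0.096774: log2(p) = -3.369234, -p*log2(p) = 0.326055
H = 0.432874 + 0.518014 + 0.326055 = 1.276943

H = 1.2769 bits/symbol


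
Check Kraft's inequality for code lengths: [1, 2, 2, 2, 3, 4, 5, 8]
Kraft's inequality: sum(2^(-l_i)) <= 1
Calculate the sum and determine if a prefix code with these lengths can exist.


Sum = 2^(-1) + 2^(-2) + 2^(-2) + 2^(-2) + 2^(-3) + 2^(-4) + 2^(-5) + 2^(-8)
    = 0.5 + 0.25 + 0.25 + 0.25 + 0.125 + 0.0625 + 0.03125 + 0.00390625
    = 377/256 = 1.47265625
Since 1.47265625 > 1, Kraft's inequality is NOT satisfied.
A prefix code with these lengths CANNOT exist.

Kraft sum = 1.47265625. Not satisfied.


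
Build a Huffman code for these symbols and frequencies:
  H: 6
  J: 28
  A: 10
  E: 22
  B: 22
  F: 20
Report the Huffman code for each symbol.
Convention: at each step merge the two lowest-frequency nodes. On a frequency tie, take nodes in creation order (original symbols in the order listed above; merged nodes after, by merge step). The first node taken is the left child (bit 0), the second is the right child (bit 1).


Huffman tree construction:
Step 1: Merge H(6) + A(10) = 16
Step 2: Merge (H+A)(16) + F(20) = 36
Step 3: Merge E(22) + B(22) = 44
Step 4: Merge J(28) + ((H+A)+F)(36) = 64
Step 5: Merge (E+B)(44) + (J+((H+A)+F))(64) = 108
Read each symbol's code off the tree from the root (left child = 0, right child = 1).

Codes:
  H: 1100 (length 4)
  J: 10 (length 2)
  A: 1101 (length 4)
  E: 00 (length 2)
  B: 01 (length 2)
  F: 111 (length 3)
Average code length: 268/108 = 2.4815 bits/symbol


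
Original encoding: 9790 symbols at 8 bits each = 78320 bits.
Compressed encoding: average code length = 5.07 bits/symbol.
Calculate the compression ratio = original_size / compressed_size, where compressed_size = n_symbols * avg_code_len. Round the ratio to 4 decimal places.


original_size = n_symbols * orig_bits = 9790 * 8 = 78320 bits
compressed_size = n_symbols * avg_code_len = 9790 * 5.07 = 49635.3 bits
ratio = original_size / compressed_size = 78320 / 49635.3 = 1.5779

Compression ratio = 1.5779


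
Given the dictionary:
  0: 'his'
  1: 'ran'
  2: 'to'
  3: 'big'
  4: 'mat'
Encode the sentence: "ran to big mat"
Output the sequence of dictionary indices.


Look up each word in the dictionary:
  'ran' -> 1
  'to' -> 2
  'big' -> 3
  'mat' -> 4

Encoded: [1, 2, 3, 4]


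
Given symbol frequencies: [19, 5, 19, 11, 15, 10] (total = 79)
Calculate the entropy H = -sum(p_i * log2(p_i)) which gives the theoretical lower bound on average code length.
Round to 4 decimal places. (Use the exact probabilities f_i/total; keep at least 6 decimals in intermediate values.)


Per-symbol terms -p_i * log2(p_i) with p_i = f_i/79:
  p = 19/79 = 0.240506: log2(p) = -2.055853, -p*log2(p) = 0.494446
  p = 5/79 = 0.063291: log2(p) = -3.981853, -p*log2(p) = 0.252016
  p = 19/79 = 0.240506: log2(p) = -2.055853, -p*log2(p) = 0.494446
  p = 11/79 = 0.139241: log2(p) = -2.844349, -p*log2(p) = 0.396049
  p = 15/79 = 0.189873: log2(p) = -2.396890, -p*log2(p) = 0.455106
  p = 10/79 = 0.126582: log2(p) = -2.981853, -p*log2(p) = 0.377450
H = 0.494446 + 0.252016 + 0.494446 + 0.396049 + 0.455106 + 0.377450 = 2.469513

H = 2.4695 bits/symbol


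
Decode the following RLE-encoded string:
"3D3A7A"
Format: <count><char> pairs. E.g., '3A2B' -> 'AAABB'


Expanding each <count><char> pair:
  3D -> 'DDD'
  3A -> 'AAA'
  7A -> 'AAAAAAA'

Decoded = DDDAAAAAAAAAA


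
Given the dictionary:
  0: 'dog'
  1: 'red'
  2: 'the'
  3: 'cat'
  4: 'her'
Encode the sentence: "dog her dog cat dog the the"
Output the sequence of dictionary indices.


Look up each word in the dictionary:
  'dog' -> 0
  'her' -> 4
  'dog' -> 0
  'cat' -> 3
  'dog' -> 0
  'the' -> 2
  'the' -> 2

Encoded: [0, 4, 0, 3, 0, 2, 2]


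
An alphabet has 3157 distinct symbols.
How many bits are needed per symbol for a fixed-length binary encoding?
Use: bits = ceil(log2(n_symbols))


log2(3157) = 11.6243
Bracket: 2^11 = 2048 < 3157 <= 2^12 = 4096
So ceil(log2(3157)) = 12

bits = ceil(log2(3157)) = ceil(11.6243) = 12 bits


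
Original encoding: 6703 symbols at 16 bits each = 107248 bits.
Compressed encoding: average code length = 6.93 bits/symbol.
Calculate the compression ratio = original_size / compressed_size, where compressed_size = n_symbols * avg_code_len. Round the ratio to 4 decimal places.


original_size = n_symbols * orig_bits = 6703 * 16 = 107248 bits
compressed_size = n_symbols * avg_code_len = 6703 * 6.93 = 46451.79 bits
ratio = original_size / compressed_size = 107248 / 46451.79 = 2.3088

Compression ratio = 2.3088


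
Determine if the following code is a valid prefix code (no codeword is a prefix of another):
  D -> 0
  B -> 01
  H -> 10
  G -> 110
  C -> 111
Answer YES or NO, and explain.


Checking each pair (does one codeword prefix another?):
  D='0' vs B='01': prefix -- VIOLATION

NO -- this is NOT a valid prefix code. D (0) is a prefix of B (01).


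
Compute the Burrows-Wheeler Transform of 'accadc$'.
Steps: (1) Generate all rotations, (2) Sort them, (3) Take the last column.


Rotations (sorted):
  0: $accadc -> last char: c
  1: accadc$ -> last char: $
  2: adc$acc -> last char: c
  3: c$accad -> last char: d
  4: cadc$ac -> last char: c
  5: ccadc$a -> last char: a
  6: dc$acca -> last char: a


BWT = c$cdcaa


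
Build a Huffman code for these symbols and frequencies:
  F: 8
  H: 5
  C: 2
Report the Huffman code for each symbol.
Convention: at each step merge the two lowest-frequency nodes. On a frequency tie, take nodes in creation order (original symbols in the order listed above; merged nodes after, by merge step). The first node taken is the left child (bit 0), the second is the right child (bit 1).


Huffman tree construction:
Step 1: Merge C(2) + H(5) = 7
Step 2: Merge (C+H)(7) + F(8) = 15
Read each symbol's code off the tree from the root (left child = 0, right child = 1).

Codes:
  F: 1 (length 1)
  H: 01 (length 2)
  C: 00 (length 2)
Average code length: 22/15 = 1.4667 bits/symbol


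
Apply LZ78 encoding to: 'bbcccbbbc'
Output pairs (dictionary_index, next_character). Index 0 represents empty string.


LZ78 encoding steps:
Dictionary: {0: ''}
Step 1: w='' (idx 0), next='b' -> output (0, 'b'), add 'b' as idx 1
Step 2: w='b' (idx 1), next='c' -> output (1, 'c'), add 'bc' as idx 2
Step 3: w='' (idx 0), next='c' -> output (0, 'c'), add 'c' as idx 3
Step 4: w='c' (idx 3), next='b' -> output (3, 'b'), add 'cb' as idx 4
Step 5: w='b' (idx 1), next='b' -> output (1, 'b'), add 'bb' as idx 5
Step 6: w='c' (idx 3), end of input -> output (3, '')


Encoded: [(0, 'b'), (1, 'c'), (0, 'c'), (3, 'b'), (1, 'b'), (3, '')]


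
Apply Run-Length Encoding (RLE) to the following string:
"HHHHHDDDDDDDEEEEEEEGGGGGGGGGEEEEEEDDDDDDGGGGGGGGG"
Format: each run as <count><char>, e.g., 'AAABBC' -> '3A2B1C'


Scanning runs left to right:
  i=0: run of 'H' x 5 -> '5H'
  i=5: run of 'D' x 7 -> '7D'
  i=12: run of 'E' x 7 -> '7E'
  i=19: run of 'G' x 9 -> '9G'
  i=28: run of 'E' x 6 -> '6E'
  i=34: run of 'D' x 6 -> '6D'
  i=40: run of 'G' x 9 -> '9G'

RLE = 5H7D7E9G6E6D9G


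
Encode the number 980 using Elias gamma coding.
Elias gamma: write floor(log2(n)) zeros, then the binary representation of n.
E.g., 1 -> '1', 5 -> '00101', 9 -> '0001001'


num_bits = floor(log2(980)) + 1 = 10
leading_zeros = num_bits - 1 = 9
binary(980) = 1111010100

Elias gamma(980) = '000000000' + '1111010100' = 0000000001111010100 (19 bits)


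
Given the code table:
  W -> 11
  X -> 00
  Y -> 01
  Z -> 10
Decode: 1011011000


Decoding:
10 -> Z
11 -> W
01 -> Y
10 -> Z
00 -> X


Result: ZWYZX


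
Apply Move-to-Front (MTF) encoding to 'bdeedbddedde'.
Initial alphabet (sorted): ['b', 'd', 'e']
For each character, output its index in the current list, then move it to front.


MTF encoding:
'b': index 0 in ['b', 'd', 'e'] -> ['b', 'd', 'e']
'd': index 1 in ['b', 'd', 'e'] -> ['d', 'b', 'e']
'e': index 2 in ['d', 'b', 'e'] -> ['e', 'd', 'b']
'e': index 0 in ['e', 'd', 'b'] -> ['e', 'd', 'b']
'd': index 1 in ['e', 'd', 'b'] -> ['d', 'e', 'b']
'b': index 2 in ['d', 'e', 'b'] -> ['b', 'd', 'e']
'd': index 1 in ['b', 'd', 'e'] -> ['d', 'b', 'e']
'd': index 0 in ['d', 'b', 'e'] -> ['d', 'b', 'e']
'e': index 2 in ['d', 'b', 'e'] -> ['e', 'd', 'b']
'd': index 1 in ['e', 'd', 'b'] -> ['d', 'e', 'b']
'd': index 0 in ['d', 'e', 'b'] -> ['d', 'e', 'b']
'e': index 1 in ['d', 'e', 'b'] -> ['e', 'd', 'b']


Output: [0, 1, 2, 0, 1, 2, 1, 0, 2, 1, 0, 1]


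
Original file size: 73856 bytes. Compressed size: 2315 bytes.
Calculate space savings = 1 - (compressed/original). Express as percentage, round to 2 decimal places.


ratio = compressed/original = 2315/73856 = 0.031345
savings = 1 - ratio = 1 - 0.031345 = 0.968655
as a percentage: 0.968655 * 100 = 96.87%

Space savings = 1 - 2315/73856 = 96.87%


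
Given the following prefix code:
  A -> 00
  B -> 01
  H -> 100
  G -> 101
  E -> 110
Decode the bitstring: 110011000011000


Decoding step by step:
Bits 110 -> E
Bits 01 -> B
Bits 100 -> H
Bits 00 -> A
Bits 110 -> E
Bits 00 -> A


Decoded message: EBHAEA


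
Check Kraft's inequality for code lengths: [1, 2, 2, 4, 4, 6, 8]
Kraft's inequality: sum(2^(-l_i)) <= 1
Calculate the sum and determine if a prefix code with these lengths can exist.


Sum = 2^(-1) + 2^(-2) + 2^(-2) + 2^(-4) + 2^(-4) + 2^(-6) + 2^(-8)
    = 0.5 + 0.25 + 0.25 + 0.0625 + 0.0625 + 0.015625 + 0.00390625
    = 293/256 = 1.14453125
Since 1.14453125 > 1, Kraft's inequality is NOT satisfied.
A prefix code with these lengths CANNOT exist.

Kraft sum = 1.14453125. Not satisfied.


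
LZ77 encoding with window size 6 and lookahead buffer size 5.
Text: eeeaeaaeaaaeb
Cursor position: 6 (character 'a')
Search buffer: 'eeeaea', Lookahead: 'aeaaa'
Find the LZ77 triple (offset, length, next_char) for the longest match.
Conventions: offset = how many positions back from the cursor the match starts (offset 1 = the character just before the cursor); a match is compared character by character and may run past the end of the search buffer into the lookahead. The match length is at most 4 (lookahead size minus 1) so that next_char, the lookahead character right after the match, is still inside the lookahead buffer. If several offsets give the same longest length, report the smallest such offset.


Try each offset into the search buffer:
  offset=1 (pos 5, char 'a'): match length 1
  offset=2 (pos 4, char 'e'): match length 0
  offset=3 (pos 3, char 'a'): match length 4
  offset=4 (pos 2, char 'e'): match length 0
  offset=5 (pos 1, char 'e'): match length 0
  offset=6 (pos 0, char 'e'): match length 0
Longest match has length 4 at offset 3.
next_char = character at position 6 + 4 = 10 -> 'a'

Best match: offset=3, length=4 (matching 'aeaa' starting at position 3)
LZ77 triple: (3, 4, 'a')


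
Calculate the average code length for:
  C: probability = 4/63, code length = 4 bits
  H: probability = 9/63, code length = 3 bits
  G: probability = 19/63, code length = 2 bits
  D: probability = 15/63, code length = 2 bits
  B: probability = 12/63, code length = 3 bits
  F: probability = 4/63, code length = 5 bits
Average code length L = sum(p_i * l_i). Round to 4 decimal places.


Weighted contributions p_i * l_i:
  C: (4/63) * 4 = 16/63
  H: (9/63) * 3 = 27/63
  G: (19/63) * 2 = 38/63
  D: (15/63) * 2 = 30/63
  B: (12/63) * 3 = 36/63
  F: (4/63) * 5 = 20/63
Sum = (16 + 27 + 38 + 30 + 36 + 20)/63 = 167/63

L = 167/63 = 2.6508 bits/symbol


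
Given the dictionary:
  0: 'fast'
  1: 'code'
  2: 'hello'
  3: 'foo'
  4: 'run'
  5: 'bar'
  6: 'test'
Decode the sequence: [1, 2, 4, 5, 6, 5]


Look up each index in the dictionary:
  1 -> 'code'
  2 -> 'hello'
  4 -> 'run'
  5 -> 'bar'
  6 -> 'test'
  5 -> 'bar'

Decoded: "code hello run bar test bar"


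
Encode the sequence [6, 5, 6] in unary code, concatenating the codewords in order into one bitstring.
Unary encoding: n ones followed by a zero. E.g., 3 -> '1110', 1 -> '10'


Encode each number as n ones followed by a terminating 0:
  6 -> 1111110 (7 bits)
  5 -> 111110 (6 bits)
  6 -> 1111110 (7 bits)
Total length = 7 + 6 + 7 = 20 bits.

Unary([6, 5, 6]) = 11111101111101111110 (20 bits)


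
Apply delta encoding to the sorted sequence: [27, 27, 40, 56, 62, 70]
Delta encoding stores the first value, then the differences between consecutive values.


First value: 27
Deltas:
  27 - 27 = 0
  40 - 27 = 13
  56 - 40 = 16
  62 - 56 = 6
  70 - 62 = 8


Delta encoded: [27, 0, 13, 16, 6, 8]


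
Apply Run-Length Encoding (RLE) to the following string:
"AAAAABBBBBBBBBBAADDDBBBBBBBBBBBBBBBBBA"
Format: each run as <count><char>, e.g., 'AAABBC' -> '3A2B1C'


Scanning runs left to right:
  i=0: run of 'A' x 5 -> '5A'
  i=5: run of 'B' x 10 -> '10B'
  i=15: run of 'A' x 2 -> '2A'
  i=17: run of 'D' x 3 -> '3D'
  i=20: run of 'B' x 17 -> '17B'
  i=37: run of 'A' x 1 -> '1A'

RLE = 5A10B2A3D17B1A


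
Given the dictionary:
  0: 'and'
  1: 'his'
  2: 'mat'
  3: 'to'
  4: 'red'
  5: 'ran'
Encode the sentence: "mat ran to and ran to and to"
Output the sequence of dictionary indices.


Look up each word in the dictionary:
  'mat' -> 2
  'ran' -> 5
  'to' -> 3
  'and' -> 0
  'ran' -> 5
  'to' -> 3
  'and' -> 0
  'to' -> 3

Encoded: [2, 5, 3, 0, 5, 3, 0, 3]


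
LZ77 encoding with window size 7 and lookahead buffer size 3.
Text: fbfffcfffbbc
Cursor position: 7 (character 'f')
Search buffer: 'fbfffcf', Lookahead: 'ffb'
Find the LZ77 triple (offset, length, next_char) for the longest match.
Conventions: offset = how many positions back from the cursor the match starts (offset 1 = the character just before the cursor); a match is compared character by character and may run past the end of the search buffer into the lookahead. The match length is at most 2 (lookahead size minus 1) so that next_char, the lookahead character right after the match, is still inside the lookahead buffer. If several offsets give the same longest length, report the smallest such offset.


Try each offset into the search buffer:
  offset=1 (pos 6, char 'f'): match length 2
  offset=2 (pos 5, char 'c'): match length 0
  offset=3 (pos 4, char 'f'): match length 1
  offset=4 (pos 3, char 'f'): match length 2
  offset=5 (pos 2, char 'f'): match length 2
  offset=6 (pos 1, char 'b'): match length 0
  offset=7 (pos 0, char 'f'): match length 1
Longest match has length 2, found at offsets 1, 4, 5; take the smallest, offset 1.
next_char = character at position 7 + 2 = 9 -> 'b'

Best match: offset=1, length=2 (matching 'ff' starting at position 6)
LZ77 triple: (1, 2, 'b')


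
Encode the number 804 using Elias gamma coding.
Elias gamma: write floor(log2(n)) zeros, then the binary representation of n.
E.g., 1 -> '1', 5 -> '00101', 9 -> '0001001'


num_bits = floor(log2(804)) + 1 = 10
leading_zeros = num_bits - 1 = 9
binary(804) = 1100100100

Elias gamma(804) = '000000000' + '1100100100' = 0000000001100100100 (19 bits)


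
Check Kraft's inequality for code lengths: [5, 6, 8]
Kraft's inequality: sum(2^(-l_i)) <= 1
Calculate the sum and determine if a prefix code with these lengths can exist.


Sum = 2^(-5) + 2^(-6) + 2^(-8)
    = 0.03125 + 0.015625 + 0.00390625
    = 13/256 = 0.05078125
Since 0.05078125 <= 1, Kraft's inequality IS satisfied.
A prefix code with these lengths CAN exist.

Kraft sum = 0.05078125. Satisfied.


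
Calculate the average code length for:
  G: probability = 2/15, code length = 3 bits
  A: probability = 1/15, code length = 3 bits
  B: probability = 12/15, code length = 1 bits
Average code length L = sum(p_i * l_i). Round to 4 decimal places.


Weighted contributions p_i * l_i:
  G: (2/15) * 3 = 6/15
  A: (1/15) * 3 = 3/15
  B: (12/15) * 1 = 12/15
Sum = (6 + 3 + 12)/15 = 21/15

L = 21/15 = 1.4000 bits/symbol


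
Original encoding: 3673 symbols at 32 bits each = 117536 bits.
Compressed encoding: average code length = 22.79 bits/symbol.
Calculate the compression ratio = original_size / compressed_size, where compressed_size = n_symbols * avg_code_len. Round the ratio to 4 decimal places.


original_size = n_symbols * orig_bits = 3673 * 32 = 117536 bits
compressed_size = n_symbols * avg_code_len = 3673 * 22.79 = 83707.67 bits
ratio = original_size / compressed_size = 117536 / 83707.67 = 1.4041

Compression ratio = 1.4041


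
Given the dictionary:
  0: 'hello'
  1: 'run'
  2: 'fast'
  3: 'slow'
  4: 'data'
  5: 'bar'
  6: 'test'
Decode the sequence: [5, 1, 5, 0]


Look up each index in the dictionary:
  5 -> 'bar'
  1 -> 'run'
  5 -> 'bar'
  0 -> 'hello'

Decoded: "bar run bar hello"


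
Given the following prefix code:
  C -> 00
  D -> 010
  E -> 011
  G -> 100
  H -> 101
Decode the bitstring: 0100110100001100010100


Decoding step by step:
Bits 010 -> D
Bits 011 -> E
Bits 010 -> D
Bits 00 -> C
Bits 011 -> E
Bits 00 -> C
Bits 010 -> D
Bits 100 -> G


Decoded message: DEDCECDG


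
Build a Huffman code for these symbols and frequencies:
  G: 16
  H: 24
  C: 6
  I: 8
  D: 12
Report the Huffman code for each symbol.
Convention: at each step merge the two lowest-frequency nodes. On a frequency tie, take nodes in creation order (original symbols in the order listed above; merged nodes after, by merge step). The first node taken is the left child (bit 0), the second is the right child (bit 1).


Huffman tree construction:
Step 1: Merge C(6) + I(8) = 14
Step 2: Merge D(12) + (C+I)(14) = 26
Step 3: Merge G(16) + H(24) = 40
Step 4: Merge (D+(C+I))(26) + (G+H)(40) = 66
Read each symbol's code off the tree from the root (left child = 0, right child = 1).

Codes:
  G: 10 (length 2)
  H: 11 (length 2)
  C: 010 (length 3)
  I: 011 (length 3)
  D: 00 (length 2)
Average code length: 146/66 = 2.2121 bits/symbol


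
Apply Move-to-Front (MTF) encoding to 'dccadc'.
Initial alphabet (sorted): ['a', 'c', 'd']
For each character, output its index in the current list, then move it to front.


MTF encoding:
'd': index 2 in ['a', 'c', 'd'] -> ['d', 'a', 'c']
'c': index 2 in ['d', 'a', 'c'] -> ['c', 'd', 'a']
'c': index 0 in ['c', 'd', 'a'] -> ['c', 'd', 'a']
'a': index 2 in ['c', 'd', 'a'] -> ['a', 'c', 'd']
'd': index 2 in ['a', 'c', 'd'] -> ['d', 'a', 'c']
'c': index 2 in ['d', 'a', 'c'] -> ['c', 'd', 'a']


Output: [2, 2, 0, 2, 2, 2]


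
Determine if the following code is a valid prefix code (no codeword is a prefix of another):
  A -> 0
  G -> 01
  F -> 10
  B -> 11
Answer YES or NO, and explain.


Checking each pair (does one codeword prefix another?):
  A='0' vs G='01': prefix -- VIOLATION

NO -- this is NOT a valid prefix code. A (0) is a prefix of G (01).


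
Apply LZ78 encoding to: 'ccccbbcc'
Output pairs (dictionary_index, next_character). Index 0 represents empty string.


LZ78 encoding steps:
Dictionary: {0: ''}
Step 1: w='' (idx 0), next='c' -> output (0, 'c'), add 'c' as idx 1
Step 2: w='c' (idx 1), next='c' -> output (1, 'c'), add 'cc' as idx 2
Step 3: w='c' (idx 1), next='b' -> output (1, 'b'), add 'cb' as idx 3
Step 4: w='' (idx 0), next='b' -> output (0, 'b'), add 'b' as idx 4
Step 5: w='cc' (idx 2), end of input -> output (2, '')


Encoded: [(0, 'c'), (1, 'c'), (1, 'b'), (0, 'b'), (2, '')]


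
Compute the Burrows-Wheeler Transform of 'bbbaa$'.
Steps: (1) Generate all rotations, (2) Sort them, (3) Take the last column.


Rotations (sorted):
  0: $bbbaa -> last char: a
  1: a$bbba -> last char: a
  2: aa$bbb -> last char: b
  3: baa$bb -> last char: b
  4: bbaa$b -> last char: b
  5: bbbaa$ -> last char: $


BWT = aabbb$


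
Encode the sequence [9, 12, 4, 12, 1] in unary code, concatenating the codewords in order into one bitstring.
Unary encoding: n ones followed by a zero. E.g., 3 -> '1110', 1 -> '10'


Encode each number as n ones followed by a terminating 0:
  9 -> 1111111110 (10 bits)
  12 -> 1111111111110 (13 bits)
  4 -> 11110 (5 bits)
  12 -> 1111111111110 (13 bits)
  1 -> 10 (2 bits)
Total length = 10 + 13 + 5 + 13 + 2 = 43 bits.

Unary([9, 12, 4, 12, 1]) = 1111111110111111111111011110111111111111010 (43 bits)


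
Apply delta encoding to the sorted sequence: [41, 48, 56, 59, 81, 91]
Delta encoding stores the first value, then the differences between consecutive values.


First value: 41
Deltas:
  48 - 41 = 7
  56 - 48 = 8
  59 - 56 = 3
  81 - 59 = 22
  91 - 81 = 10


Delta encoded: [41, 7, 8, 3, 22, 10]


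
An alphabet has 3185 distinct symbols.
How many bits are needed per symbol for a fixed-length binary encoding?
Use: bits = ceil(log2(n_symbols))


log2(3185) = 11.6371
Bracket: 2^11 = 2048 < 3185 <= 2^12 = 4096
So ceil(log2(3185)) = 12

bits = ceil(log2(3185)) = ceil(11.6371) = 12 bits


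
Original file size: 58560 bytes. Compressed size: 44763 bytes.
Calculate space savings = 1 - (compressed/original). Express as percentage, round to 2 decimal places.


ratio = compressed/original = 44763/58560 = 0.764395
savings = 1 - ratio = 1 - 0.764395 = 0.235605
as a percentage: 0.235605 * 100 = 23.56%

Space savings = 1 - 44763/58560 = 23.56%


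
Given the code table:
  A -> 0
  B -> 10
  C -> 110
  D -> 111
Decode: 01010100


Decoding:
0 -> A
10 -> B
10 -> B
10 -> B
0 -> A


Result: ABBBA


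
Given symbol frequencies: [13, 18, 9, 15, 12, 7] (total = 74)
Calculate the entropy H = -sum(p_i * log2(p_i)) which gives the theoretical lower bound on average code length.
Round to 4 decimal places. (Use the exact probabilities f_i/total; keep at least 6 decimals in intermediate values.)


Per-symbol terms -p_i * log2(p_i) with p_i = f_i/74:
  p = 13/74 = 0.175676: log2(p) = -2.509014, -p*log2(p) = 0.440773
  p = 18/74 = 0.243243: log2(p) = -2.039528, -p*log2(p) = 0.496101
  p = 9/74 = 0.121622: log2(p) = -3.039528, -p*log2(p) = 0.369672
  p = 15/74 = 0.202703: log2(p) = -2.302563, -p*log2(p) = 0.466736
  p = 12/74 = 0.162162: log2(p) = -2.624491, -p*log2(p) = 0.425593
  p = 7/74 = 0.094595: log2(p) = -3.402098, -p*log2(p) = 0.321820
H = 0.440773 + 0.496101 + 0.369672 + 0.466736 + 0.425593 + 0.321820 = 2.520695

H = 2.5207 bits/symbol
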